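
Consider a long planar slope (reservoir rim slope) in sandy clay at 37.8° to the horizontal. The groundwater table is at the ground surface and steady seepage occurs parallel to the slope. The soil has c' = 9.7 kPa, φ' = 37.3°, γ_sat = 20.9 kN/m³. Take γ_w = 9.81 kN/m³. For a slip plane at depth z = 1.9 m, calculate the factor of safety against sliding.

FS = 1.03

With seepage parallel to the slope and the water table at the surface, the effective normal stress on the slip plane uses the buoyant unit weight γ' = γ_sat − γ_w while the driving shear stress uses γ_sat:
FS = [c' + γ' z cos²β tanφ'] / [γ_sat z sinβ cosβ]
γ' = 20.9 − 9.81 = 11.09 kN/m³
Numerator = 9.7 + 11.09·1.9·cos²37.8°·tan37.3° = 9.7 + 11.09·1.9·0.6243·0.7618 = 19.722 kPa
Denominator = 20.9·1.9·sin37.8°·cos37.8° = 20.9·1.9·0.6129·0.7902 = 19.231 kPa
FS = 19.722 / 19.231 = 1.026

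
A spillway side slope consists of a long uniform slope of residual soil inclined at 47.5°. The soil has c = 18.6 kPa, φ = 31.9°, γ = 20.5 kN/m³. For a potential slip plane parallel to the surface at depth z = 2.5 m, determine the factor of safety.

FS = 1.30

For an infinite slope with a slip plane parallel to the surface (no pore pressure): FS = [c + γz cos²β tanφ] / [γz sinβ cosβ].
γz = 20.5·2.5 = 51.25 kN/m²
Numerator = 18.6 + 51.25·cos²47.5°·tan31.9° = 18.6 + 51.25·0.4564·0.6224 = 33.160 kPa
Denominator = 51.25·sin47.5°·cos47.5° = 51.25·0.7373·0.6756 = 25.527 kPa
FS = 33.160 / 25.527 = 1.299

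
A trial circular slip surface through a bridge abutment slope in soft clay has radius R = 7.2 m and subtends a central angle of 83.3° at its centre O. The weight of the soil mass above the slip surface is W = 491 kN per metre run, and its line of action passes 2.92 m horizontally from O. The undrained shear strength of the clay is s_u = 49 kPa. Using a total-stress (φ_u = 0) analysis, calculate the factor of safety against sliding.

FS = 2.58

Taking moments about the centre O, the resisting moment is provided by the undrained shear strength acting along the arc:
Arc length L_a = R·θ = 7.2·(83.3°·π/180) = 7.2·1.4539 = 10.47 m
M_R = s_u·L_a·R = 49·10.47·7.2 = 3693.0 kN·m/m
M_D = W·d = 491·2.92 = 1433.7 kN·m/m
FS = M_R / M_D = 3693.0 / 1433.7 = 2.576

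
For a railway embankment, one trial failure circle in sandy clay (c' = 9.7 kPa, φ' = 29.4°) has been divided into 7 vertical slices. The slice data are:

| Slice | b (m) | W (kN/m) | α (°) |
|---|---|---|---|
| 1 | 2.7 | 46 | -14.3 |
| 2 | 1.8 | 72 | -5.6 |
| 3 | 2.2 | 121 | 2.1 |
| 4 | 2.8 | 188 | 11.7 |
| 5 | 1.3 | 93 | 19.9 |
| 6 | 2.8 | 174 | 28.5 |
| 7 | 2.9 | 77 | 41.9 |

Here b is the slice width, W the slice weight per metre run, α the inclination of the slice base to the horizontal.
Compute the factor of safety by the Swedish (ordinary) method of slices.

Ordinary method of slices: FS = Σ[c'·Δl_i + (W_i cosα_i)·tanφ'] / Σ W_i sinα_i, with Δl_i = b_i / cosα_i.
Slice 1: Δl = 2.7/cos(-14.3°) = 2.786 m; N'_1 = 46·cos(-14.3°) = 44.6; c'Δl = 27.03; W sinα = -11.4
Slice 2: Δl = 1.8/cos(-5.6°) = 1.809 m; N'_2 = 72·cos(-5.6°) = 71.7; c'Δl = 17.54; W sinα = -7.0
Slice 3: Δl = 2.2/cos2.1° = 2.201 m; N'_3 = 121·cos2.1° = 120.9; c'Δl = 21.35; W sinα = 4.4
Slice 4: Δl = 2.8/cos11.7° = 2.859 m; N'_4 = 188·cos11.7° = 184.1; c'Δl = 27.74; W sinα = 38.1
Slice 5: Δl = 1.3/cos19.9° = 1.383 m; N'_5 = 93·cos19.9° = 87.4; c'Δl = 13.41; W sinα = 31.7
Slice 6: Δl = 2.8/cos28.5° = 3.186 m; N'_6 = 174·cos28.5° = 152.9; c'Δl = 30.91; W sinα = 83.0
Slice 7: Δl = 2.9/cos41.9° = 3.896 m; N'_7 = 77·cos41.9° = 57.3; c'Δl = 37.79; W sinα = 51.4
Σc'Δl = 175.8 kN/m; ΣN' = 718.9 kN/m; ΣW sinα = 190.3 kN/m
Resisting = 175.8 + 718.9·tan29.4° = 175.8 + 405.1 = 580.9 kN/m
FS = 580.9 / 190.3 = 3.053

FS = 3.05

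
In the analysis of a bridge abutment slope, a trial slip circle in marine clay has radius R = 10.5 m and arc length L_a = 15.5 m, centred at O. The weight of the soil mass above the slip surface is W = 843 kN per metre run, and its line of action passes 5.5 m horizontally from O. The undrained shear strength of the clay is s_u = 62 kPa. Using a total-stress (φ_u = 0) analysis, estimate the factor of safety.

Taking moments about the centre O, the resisting moment is provided by the undrained shear strength acting along the arc:
M_R = s_u·L_a·R = 62·15.50·10.5 = 10090.5 kN·m/m
M_D = W·d = 843·5.5 = 4636.5 kN·m/m
FS = M_R / M_D = 10090.5 / 4636.5 = 2.176

FS = 2.18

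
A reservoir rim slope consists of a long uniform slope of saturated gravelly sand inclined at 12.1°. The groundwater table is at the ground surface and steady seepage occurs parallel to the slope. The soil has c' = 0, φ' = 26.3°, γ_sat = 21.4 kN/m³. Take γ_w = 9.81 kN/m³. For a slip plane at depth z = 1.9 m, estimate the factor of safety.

With seepage parallel to the slope and the water table at the surface, the effective normal stress on the slip plane uses the buoyant unit weight γ' = γ_sat − γ_w while the driving shear stress uses γ_sat:
FS = [c' + γ' z cos²β tanφ'] / [γ_sat z sinβ cosβ]
(For c' = 0 this reduces to FS = (γ'/γ_sat)·tanφ'/tanβ.)
γ' = 21.4 − 9.81 = 11.59 kN/m³
Numerator = 0.0 + 11.59·1.9·cos²12.1°·tan26.3° = 0.0 + 11.59·1.9·0.9561·0.4942 = 10.405 kPa
Denominator = 21.4·1.9·sin12.1°·cos12.1° = 21.4·1.9·0.2096·0.9778 = 8.334 kPa
FS = 10.405 / 8.334 = 1.249

FS = 1.25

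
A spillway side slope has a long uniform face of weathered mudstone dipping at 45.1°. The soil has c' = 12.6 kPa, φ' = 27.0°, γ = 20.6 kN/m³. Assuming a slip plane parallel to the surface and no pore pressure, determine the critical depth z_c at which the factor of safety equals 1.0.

Setting FS = 1.00 in FS = [c' + γz cos²β tanφ'] / [γz sinβ cosβ] and solving for z:
z = c' / [γ cosβ (FS·sinβ − cosβ·tanφ')]
  = 12.6 / [20.6·cos45.1°·(1.00·sin45.1° − cos45.1°·tan27.0°)]
  = 12.6 / [20.6·0.7059·(1.00·0.7083 − 0.7059·0.5095)]
  = 12.6 / 5.0701 = 2.485 m

z_c = 2.49 m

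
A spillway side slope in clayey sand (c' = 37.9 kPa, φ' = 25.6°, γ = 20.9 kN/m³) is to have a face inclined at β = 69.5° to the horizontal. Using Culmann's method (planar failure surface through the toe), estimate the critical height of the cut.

Culmann's analysis gives the critical failure plane at α_cr = (β + φ')/2 = (69.5 + 25.6)/2 = 47.5°, and the critical height
H_c = (4c'/γ) · sinβ cosφ' / [1 − cos(β − φ')]
    = (4·37.9/20.9) · sin69.5°·cos25.6° / [1 − cos(43.9°)]
    = 7.254 · 0.9367·0.9018 / [1 − 0.7206]
    = 7.254 · 0.8447 / 0.2794
    = 21.93 m

H_c = 21.93 m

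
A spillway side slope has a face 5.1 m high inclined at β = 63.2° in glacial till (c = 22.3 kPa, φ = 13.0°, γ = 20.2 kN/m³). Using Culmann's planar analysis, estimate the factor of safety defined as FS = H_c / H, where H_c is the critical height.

FS = 2.09

H_c = (4c/γ) · sinβ cosφ / [1 − cos(β − φ)]
    = (4·22.3/20.2) · sin63.2°·cos13.0° / [1 − cos50.2°]
    = 4.416 · 0.8697 / 0.3599 = 10.67 m
FS = H_c / H = 10.67 / 5.1 = 2.092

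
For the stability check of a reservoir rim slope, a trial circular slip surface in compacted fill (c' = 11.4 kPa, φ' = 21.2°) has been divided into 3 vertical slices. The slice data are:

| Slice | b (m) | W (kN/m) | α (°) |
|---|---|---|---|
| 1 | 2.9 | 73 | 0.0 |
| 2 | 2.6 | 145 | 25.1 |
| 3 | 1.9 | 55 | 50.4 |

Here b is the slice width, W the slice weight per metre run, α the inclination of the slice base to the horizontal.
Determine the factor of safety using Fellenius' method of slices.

FS = 1.85

Ordinary method of slices: FS = Σ[c'·Δl_i + (W_i cosα_i)·tanφ'] / Σ W_i sinα_i, with Δl_i = b_i / cosα_i.
Slice 1: Δl = 2.9/cos0.0° = 2.900 m; N'_1 = 73·cos0.0° = 73.0; c'Δl = 33.06; W sinα = 0.0
Slice 2: Δl = 2.6/cos25.1° = 2.871 m; N'_2 = 145·cos25.1° = 131.3; c'Δl = 32.73; W sinα = 61.5
Slice 3: Δl = 1.9/cos50.4° = 2.981 m; N'_3 = 55·cos50.4° = 35.1; c'Δl = 33.98; W sinα = 42.4
Σc'Δl = 99.8 kN/m; ΣN' = 239.4 kN/m; ΣW sinα = 103.9 kN/m
Resisting = 99.8 + 239.4·tan21.2° = 99.8 + 92.8 = 192.6 kN/m
FS = 192.6 / 103.9 = 1.854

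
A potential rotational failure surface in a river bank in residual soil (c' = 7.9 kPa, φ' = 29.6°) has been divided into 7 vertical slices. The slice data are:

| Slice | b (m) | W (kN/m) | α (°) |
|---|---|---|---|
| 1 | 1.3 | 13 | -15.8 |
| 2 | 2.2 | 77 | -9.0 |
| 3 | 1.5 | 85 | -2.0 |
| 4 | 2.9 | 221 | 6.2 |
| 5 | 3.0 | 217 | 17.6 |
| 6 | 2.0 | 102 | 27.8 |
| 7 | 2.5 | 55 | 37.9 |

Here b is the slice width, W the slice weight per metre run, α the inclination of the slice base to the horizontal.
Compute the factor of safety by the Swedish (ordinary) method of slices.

Ordinary method of slices: FS = Σ[c'·Δl_i + (W_i cosα_i)·tanφ'] / Σ W_i sinα_i, with Δl_i = b_i / cosα_i.
Slice 1: Δl = 1.3/cos(-15.8°) = 1.351 m; N'_1 = 13·cos(-15.8°) = 12.5; c'Δl = 10.67; W sinα = -3.5
Slice 2: Δl = 2.2/cos(-9.0°) = 2.227 m; N'_2 = 77·cos(-9.0°) = 76.1; c'Δl = 17.60; W sinα = -12.0
Slice 3: Δl = 1.5/cos(-2.0°) = 1.501 m; N'_3 = 85·cos(-2.0°) = 84.9; c'Δl = 11.86; W sinα = -3.0
Slice 4: Δl = 2.9/cos6.2° = 2.917 m; N'_4 = 221·cos6.2° = 219.7; c'Δl = 23.04; W sinα = 23.9
Slice 5: Δl = 3.0/cos17.6° = 3.147 m; N'_5 = 217·cos17.6° = 206.8; c'Δl = 24.86; W sinα = 65.6
Slice 6: Δl = 2.0/cos27.8° = 2.261 m; N'_6 = 102·cos27.8° = 90.2; c'Δl = 17.86; W sinα = 47.6
Slice 7: Δl = 2.5/cos37.9° = 3.168 m; N'_7 = 55·cos37.9° = 43.4; c'Δl = 25.03; W sinα = 33.8
Σc'Δl = 130.9 kN/m; ΣN' = 733.7 kN/m; ΣW sinα = 152.3 kN/m
Resisting = 130.9 + 733.7·tan29.6° = 130.9 + 416.8 = 547.7 kN/m
FS = 547.7 / 152.3 = 3.597

FS = 3.60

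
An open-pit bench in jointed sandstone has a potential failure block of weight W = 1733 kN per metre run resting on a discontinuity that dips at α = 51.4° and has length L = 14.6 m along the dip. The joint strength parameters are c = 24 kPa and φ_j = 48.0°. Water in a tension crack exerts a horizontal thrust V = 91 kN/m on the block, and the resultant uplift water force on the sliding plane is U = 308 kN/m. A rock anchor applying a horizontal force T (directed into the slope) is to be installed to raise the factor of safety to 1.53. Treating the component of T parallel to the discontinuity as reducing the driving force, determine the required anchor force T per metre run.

Resolving forces along and normal to the sliding plane, with the horizontal anchor force T adding T·sinα to the effective normal force and T·cosα acting up the plane against the driving force:
FS = [cL + (W cosα − U − V sinα + T sinα) tanφ_j] / [W sinα + V cosα − T cosα]
Without the anchor: N' = 702.1 kN/m, driving T_d = 1411.1 kN/m, resisting R = 24·14.6 + 702.1·tan48.0° = 1130.1 kN/m, FS = 0.80.
Setting FS = 1.53 and solving for T:
1.53·(1411.1 − T cos51.4°) = 1130.1 + T sin51.4°·tan48.0°
T·(sin51.4°·tan48.0° + 1.53·cos51.4°) = 1.53·1411.1 − 1130.1
T·(0.7815·1.1106 + 1.53·0.6239) = 2159.1 − 1130.1 = 1028.9
T·1.8225 = 1028.9
T = 564.6 kN/m

T = 565 kN/m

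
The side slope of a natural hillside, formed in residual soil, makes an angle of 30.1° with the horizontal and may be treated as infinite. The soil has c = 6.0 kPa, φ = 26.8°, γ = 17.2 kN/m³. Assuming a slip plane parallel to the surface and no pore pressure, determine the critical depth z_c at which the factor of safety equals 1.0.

z_c = 6.25 m

Setting FS = 1.00 in FS = [c + γz cos²β tanφ] / [γz sinβ cosβ] and solving for z:
z = c / [γ cosβ (FS·sinβ − cosβ·tanφ)]
  = 6.0 / [17.2·cos30.1°·(1.00·sin30.1° − cos30.1°·tan26.8°)]
  = 6.0 / [17.2·0.8652·(1.00·0.5015 − 0.8652·0.5051)]
  = 6.0 / 0.9597 = 6.252 m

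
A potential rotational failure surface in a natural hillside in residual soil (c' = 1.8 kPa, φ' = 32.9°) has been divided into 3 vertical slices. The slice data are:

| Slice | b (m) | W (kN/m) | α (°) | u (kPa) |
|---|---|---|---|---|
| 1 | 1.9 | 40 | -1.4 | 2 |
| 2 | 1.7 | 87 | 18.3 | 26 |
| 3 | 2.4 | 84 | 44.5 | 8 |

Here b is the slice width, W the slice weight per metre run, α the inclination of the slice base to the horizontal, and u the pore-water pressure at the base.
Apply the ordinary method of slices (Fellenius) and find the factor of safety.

FS = 0.95

Ordinary method of slices: FS = Σ[c'·Δl_i + (W_i cosα_i − u_i·Δl_i)·tanφ'] / Σ W_i sinα_i, with Δl_i = b_i / cosα_i.
Slice 1: Δl = 1.9/cos(-1.4°) = 1.901 m; N'_1 = 40·cos(-1.4°) − 2·1.901 = 36.2; c'Δl = 3.42; W sinα = -1.0
Slice 2: Δl = 1.7/cos18.3° = 1.791 m; N'_2 = 87·cos18.3° − 26·1.791 = 36.0; c'Δl = 3.22; W sinα = 27.3
Slice 3: Δl = 2.4/cos44.5° = 3.365 m; N'_3 = 84·cos44.5° − 8·3.365 = 33.0; c'Δl = 6.06; W sinα = 58.9
Σc'Δl = 12.7 kN/m; ΣN' = 105.2 kN/m; ΣW sinα = 85.2 kN/m
Resisting = 12.7 + 105.2·tan32.9° = 12.7 + 68.1 = 80.8 kN/m
FS = 80.8 / 85.2 = 0.948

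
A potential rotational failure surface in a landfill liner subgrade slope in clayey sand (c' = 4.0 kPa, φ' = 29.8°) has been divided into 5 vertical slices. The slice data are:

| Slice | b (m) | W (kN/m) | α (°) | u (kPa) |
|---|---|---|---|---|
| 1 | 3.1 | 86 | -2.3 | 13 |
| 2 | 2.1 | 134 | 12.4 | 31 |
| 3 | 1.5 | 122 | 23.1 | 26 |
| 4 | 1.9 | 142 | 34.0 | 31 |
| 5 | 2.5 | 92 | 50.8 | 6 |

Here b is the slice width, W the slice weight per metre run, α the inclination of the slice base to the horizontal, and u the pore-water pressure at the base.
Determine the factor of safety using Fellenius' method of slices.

Ordinary method of slices: FS = Σ[c'·Δl_i + (W_i cosα_i − u_i·Δl_i)·tanφ'] / Σ W_i sinα_i, with Δl_i = b_i / cosα_i.
Slice 1: Δl = 3.1/cos(-2.3°) = 3.102 m; N'_1 = 86·cos(-2.3°) − 13·3.102 = 45.6; c'Δl = 12.41; W sinα = -3.5
Slice 2: Δl = 2.1/cos12.4° = 2.150 m; N'_2 = 134·cos12.4° − 31·2.150 = 64.2; c'Δl = 8.60; W sinα = 28.8
Slice 3: Δl = 1.5/cos23.1° = 1.631 m; N'_3 = 122·cos23.1° − 26·1.631 = 69.8; c'Δl = 6.52; W sinα = 47.9
Slice 4: Δl = 1.9/cos34.0° = 2.292 m; N'_4 = 142·cos34.0° − 31·2.292 = 46.7; c'Δl = 9.17; W sinα = 79.4
Slice 5: Δl = 2.5/cos50.8° = 3.956 m; N'_5 = 92·cos50.8° − 6·3.956 = 34.4; c'Δl = 15.82; W sinα = 71.3
Σc'Δl = 52.5 kN/m; ΣN' = 260.7 kN/m; ΣW sinα = 223.9 kN/m
Resisting = 52.5 + 260.7·tan29.8° = 52.5 + 149.3 = 201.8 kN/m
FS = 201.8 / 223.9 = 0.902

FS = 0.90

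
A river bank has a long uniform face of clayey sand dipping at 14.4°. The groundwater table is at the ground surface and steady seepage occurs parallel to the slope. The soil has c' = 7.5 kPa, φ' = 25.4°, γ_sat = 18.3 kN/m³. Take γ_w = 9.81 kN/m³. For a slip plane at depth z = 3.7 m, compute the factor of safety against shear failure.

With seepage parallel to the slope and the water table at the surface, the effective normal stress on the slip plane uses the buoyant unit weight γ' = γ_sat − γ_w while the driving shear stress uses γ_sat:
FS = [c' + γ' z cos²β tanφ'] / [γ_sat z sinβ cosβ]
γ' = 18.3 − 9.81 = 8.49 kN/m³
Numerator = 7.5 + 8.49·3.7·cos²14.4°·tan25.4° = 7.5 + 8.49·3.7·0.9382·0.4748 = 21.493 kPa
Denominator = 18.3·3.7·sin14.4°·cos14.4° = 18.3·3.7·0.2487·0.9686 = 16.310 kPa
FS = 21.493 / 16.310 = 1.318

FS = 1.32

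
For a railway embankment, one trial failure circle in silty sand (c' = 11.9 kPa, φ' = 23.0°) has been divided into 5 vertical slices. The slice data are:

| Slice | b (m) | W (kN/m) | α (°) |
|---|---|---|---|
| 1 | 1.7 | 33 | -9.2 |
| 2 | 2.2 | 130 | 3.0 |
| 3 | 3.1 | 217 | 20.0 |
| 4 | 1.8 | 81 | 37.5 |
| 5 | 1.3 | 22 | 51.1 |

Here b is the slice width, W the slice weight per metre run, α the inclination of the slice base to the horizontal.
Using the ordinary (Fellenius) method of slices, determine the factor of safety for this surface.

FS = 2.29

Ordinary method of slices: FS = Σ[c'·Δl_i + (W_i cosα_i)·tanφ'] / Σ W_i sinα_i, with Δl_i = b_i / cosα_i.
Slice 1: Δl = 1.7/cos(-9.2°) = 1.722 m; N'_1 = 33·cos(-9.2°) = 32.6; c'Δl = 20.49; W sinα = -5.3
Slice 2: Δl = 2.2/cos3.0° = 2.203 m; N'_2 = 130·cos3.0° = 129.8; c'Δl = 26.22; W sinα = 6.8
Slice 3: Δl = 3.1/cos20.0° = 3.299 m; N'_3 = 217·cos20.0° = 203.9; c'Δl = 39.26; W sinα = 74.2
Slice 4: Δl = 1.8/cos37.5° = 2.269 m; N'_4 = 81·cos37.5° = 64.3; c'Δl = 27.00; W sinα = 49.3
Slice 5: Δl = 1.3/cos51.1° = 2.070 m; N'_5 = 22·cos51.1° = 13.8; c'Δl = 24.64; W sinα = 17.1
Σc'Δl = 137.6 kN/m; ΣN' = 444.4 kN/m; ΣW sinα = 142.2 kN/m
Resisting = 137.6 + 444.4·tan23.0° = 137.6 + 188.6 = 326.2 kN/m
FS = 326.2 / 142.2 = 2.295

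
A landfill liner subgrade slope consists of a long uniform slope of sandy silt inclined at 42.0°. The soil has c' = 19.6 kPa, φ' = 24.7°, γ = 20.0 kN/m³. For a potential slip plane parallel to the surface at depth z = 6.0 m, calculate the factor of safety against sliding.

For an infinite slope with a slip plane parallel to the surface (no pore pressure): FS = [c' + γz cos²β tanφ'] / [γz sinβ cosβ].
γz = 20.0·6.0 = 120.00 kN/m²
Numerator = 19.6 + 120.00·cos²42.0°·tan24.7° = 19.6 + 120.00·0.5523·0.4599 = 50.082 kPa
Denominator = 120.00·sin42.0°·cos42.0° = 120.00·0.6691·0.7431 = 59.671 kPa
FS = 50.082 / 59.671 = 0.839

FS = 0.84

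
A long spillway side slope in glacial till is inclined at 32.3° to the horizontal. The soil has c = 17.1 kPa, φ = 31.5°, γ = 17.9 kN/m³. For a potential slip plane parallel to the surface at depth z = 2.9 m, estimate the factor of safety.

For an infinite slope with a slip plane parallel to the surface (no pore pressure): FS = [c + γz cos²β tanφ] / [γz sinβ cosβ].
γz = 17.9·2.9 = 51.91 kN/m²
Numerator = 17.1 + 51.91·cos²32.3°·tan31.5° = 17.1 + 51.91·0.7145·0.6128 = 39.828 kPa
Denominator = 51.91·sin32.3°·cos32.3° = 51.91·0.5344·0.8453 = 23.446 kPa
FS = 39.828 / 23.446 = 1.699

FS = 1.70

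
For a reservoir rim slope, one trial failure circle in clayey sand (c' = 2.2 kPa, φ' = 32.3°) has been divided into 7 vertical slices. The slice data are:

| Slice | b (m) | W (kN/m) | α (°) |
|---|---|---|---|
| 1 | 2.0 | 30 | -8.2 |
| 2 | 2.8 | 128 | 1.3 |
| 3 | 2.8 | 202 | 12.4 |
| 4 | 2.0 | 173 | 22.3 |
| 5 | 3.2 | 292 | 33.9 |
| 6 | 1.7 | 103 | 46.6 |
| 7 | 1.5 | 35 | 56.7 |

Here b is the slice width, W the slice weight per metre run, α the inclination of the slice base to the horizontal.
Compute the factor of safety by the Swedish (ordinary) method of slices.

FS = 1.54

Ordinary method of slices: FS = Σ[c'·Δl_i + (W_i cosα_i)·tanφ'] / Σ W_i sinα_i, with Δl_i = b_i / cosα_i.
Slice 1: Δl = 2.0/cos(-8.2°) = 2.021 m; N'_1 = 30·cos(-8.2°) = 29.7; c'Δl = 4.45; W sinα = -4.3
Slice 2: Δl = 2.8/cos1.3° = 2.801 m; N'_2 = 128·cos1.3° = 128.0; c'Δl = 6.16; W sinα = 2.9
Slice 3: Δl = 2.8/cos12.4° = 2.867 m; N'_3 = 202·cos12.4° = 197.3; c'Δl = 6.31; W sinα = 43.4
Slice 4: Δl = 2.0/cos22.3° = 2.162 m; N'_4 = 173·cos22.3° = 160.1; c'Δl = 4.76; W sinα = 65.6
Slice 5: Δl = 3.2/cos33.9° = 3.855 m; N'_5 = 292·cos33.9° = 242.4; c'Δl = 8.48; W sinα = 162.9
Slice 6: Δl = 1.7/cos46.6° = 2.474 m; N'_6 = 103·cos46.6° = 70.8; c'Δl = 5.44; W sinα = 74.8
Slice 7: Δl = 1.5/cos56.7° = 2.732 m; N'_7 = 35·cos56.7° = 19.2; c'Δl = 6.01; W sinα = 29.3
Σc'Δl = 41.6 kN/m; ΣN' = 847.4 kN/m; ΣW sinα = 374.6 kN/m
Resisting = 41.6 + 847.4·tan32.3° = 41.6 + 535.7 = 577.3 kN/m
FS = 577.3 / 374.6 = 1.541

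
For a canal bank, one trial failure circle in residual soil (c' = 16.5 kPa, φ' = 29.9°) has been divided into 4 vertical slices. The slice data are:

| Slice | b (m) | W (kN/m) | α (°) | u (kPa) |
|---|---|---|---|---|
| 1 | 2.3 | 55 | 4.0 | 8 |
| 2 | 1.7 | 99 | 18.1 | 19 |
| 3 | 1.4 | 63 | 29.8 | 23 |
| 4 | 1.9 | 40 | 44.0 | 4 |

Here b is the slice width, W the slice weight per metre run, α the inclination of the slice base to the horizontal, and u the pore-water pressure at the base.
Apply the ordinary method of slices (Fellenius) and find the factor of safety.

FS = 2.28

Ordinary method of slices: FS = Σ[c'·Δl_i + (W_i cosα_i − u_i·Δl_i)·tanφ'] / Σ W_i sinα_i, with Δl_i = b_i / cosα_i.
Slice 1: Δl = 2.3/cos4.0° = 2.306 m; N'_1 = 55·cos4.0° − 8·2.306 = 36.4; c'Δl = 38.04; W sinα = 3.8
Slice 2: Δl = 1.7/cos18.1° = 1.789 m; N'_2 = 99·cos18.1° − 19·1.789 = 60.1; c'Δl = 29.51; W sinα = 30.8
Slice 3: Δl = 1.4/cos29.8° = 1.613 m; N'_3 = 63·cos29.8° − 23·1.613 = 17.6; c'Δl = 26.62; W sinα = 31.3
Slice 4: Δl = 1.9/cos44.0° = 2.641 m; N'_4 = 40·cos44.0° − 4·2.641 = 18.2; c'Δl = 43.58; W sinα = 27.8
Σc'Δl = 137.8 kN/m; ΣN' = 132.3 kN/m; ΣW sinα = 93.7 kN/m
Resisting = 137.8 + 132.3·tan29.9° = 137.8 + 76.1 = 213.8 kN/m
FS = 213.8 / 93.7 = 2.282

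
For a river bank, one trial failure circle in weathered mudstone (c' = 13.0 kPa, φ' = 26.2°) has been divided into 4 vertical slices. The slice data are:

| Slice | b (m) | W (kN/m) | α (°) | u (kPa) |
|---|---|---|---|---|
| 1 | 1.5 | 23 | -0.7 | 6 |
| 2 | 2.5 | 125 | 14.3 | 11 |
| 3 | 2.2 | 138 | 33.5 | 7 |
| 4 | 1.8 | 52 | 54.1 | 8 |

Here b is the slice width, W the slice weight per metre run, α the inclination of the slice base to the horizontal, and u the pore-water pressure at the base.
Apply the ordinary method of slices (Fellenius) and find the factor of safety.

FS = 1.55

Ordinary method of slices: FS = Σ[c'·Δl_i + (W_i cosα_i − u_i·Δl_i)·tanφ'] / Σ W_i sinα_i, with Δl_i = b_i / cosα_i.
Slice 1: Δl = 1.5/cos(-0.7°) = 1.500 m; N'_1 = 23·cos(-0.7°) − 6·1.500 = 14.0; c'Δl = 19.50; W sinα = -0.3
Slice 2: Δl = 2.5/cos14.3° = 2.580 m; N'_2 = 125·cos14.3° − 11·2.580 = 92.7; c'Δl = 33.54; W sinα = 30.9
Slice 3: Δl = 2.2/cos33.5° = 2.638 m; N'_3 = 138·cos33.5° − 7·2.638 = 96.6; c'Δl = 34.30; W sinα = 76.2
Slice 4: Δl = 1.8/cos54.1° = 3.070 m; N'_4 = 52·cos54.1° − 8·3.070 = 5.9; c'Δl = 39.91; W sinα = 42.1
Σc'Δl = 127.2 kN/m; ΣN' = 209.3 kN/m; ΣW sinα = 148.9 kN/m
Resisting = 127.2 + 209.3·tan26.2° = 127.2 + 103.0 = 230.2 kN/m
FS = 230.2 / 148.9 = 1.546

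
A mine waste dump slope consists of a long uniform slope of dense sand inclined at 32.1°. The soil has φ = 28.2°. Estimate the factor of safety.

FS = 0.85

For a dry cohesionless infinite slope the factor of safety is FS = tanφ / tanβ.
FS = tan28.2° / tan32.1° = 0.5362 / 0.6273 = 0.855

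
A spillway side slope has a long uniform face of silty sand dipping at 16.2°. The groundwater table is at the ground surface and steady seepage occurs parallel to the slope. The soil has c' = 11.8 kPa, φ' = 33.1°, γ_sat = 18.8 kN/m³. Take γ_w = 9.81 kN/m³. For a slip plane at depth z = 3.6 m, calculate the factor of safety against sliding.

FS = 1.72

With seepage parallel to the slope and the water table at the surface, the effective normal stress on the slip plane uses the buoyant unit weight γ' = γ_sat − γ_w while the driving shear stress uses γ_sat:
FS = [c' + γ' z cos²β tanφ'] / [γ_sat z sinβ cosβ]
γ' = 18.8 − 9.81 = 8.99 kN/m³
Numerator = 11.8 + 8.99·3.6·cos²16.2°·tan33.1° = 11.8 + 8.99·3.6·0.9222·0.6519 = 31.256 kPa
Denominator = 18.8·3.6·sin16.2°·cos16.2° = 18.8·3.6·0.2790·0.9603 = 18.132 kPa
FS = 31.256 / 18.132 = 1.724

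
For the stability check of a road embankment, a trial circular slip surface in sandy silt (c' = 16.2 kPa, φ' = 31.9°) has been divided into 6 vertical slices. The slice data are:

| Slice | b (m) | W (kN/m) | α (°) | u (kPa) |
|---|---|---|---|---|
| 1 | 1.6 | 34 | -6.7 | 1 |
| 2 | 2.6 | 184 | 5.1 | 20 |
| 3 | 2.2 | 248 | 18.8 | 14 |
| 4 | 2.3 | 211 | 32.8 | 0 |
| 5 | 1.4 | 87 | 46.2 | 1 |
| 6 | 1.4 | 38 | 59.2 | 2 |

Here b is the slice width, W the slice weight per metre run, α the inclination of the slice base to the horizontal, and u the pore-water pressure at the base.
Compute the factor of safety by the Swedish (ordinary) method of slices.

Ordinary method of slices: FS = Σ[c'·Δl_i + (W_i cosα_i − u_i·Δl_i)·tanφ'] / Σ W_i sinα_i, with Δl_i = b_i / cosα_i.
Slice 1: Δl = 1.6/cos(-6.7°) = 1.611 m; N'_1 = 34·cos(-6.7°) − 1·1.611 = 32.2; c'Δl = 26.10; W sinα = -4.0
Slice 2: Δl = 2.6/cos5.1° = 2.610 m; N'_2 = 184·cos5.1° − 20·2.610 = 131.1; c'Δl = 42.29; W sinα = 16.4
Slice 3: Δl = 2.2/cos18.8° = 2.324 m; N'_3 = 248·cos18.8° − 14·2.324 = 202.2; c'Δl = 37.65; W sinα = 79.9
Slice 4: Δl = 2.3/cos32.8° = 2.736 m; N'_4 = 211·cos32.8° − 0·2.736 = 177.4; c'Δl = 44.33; W sinα = 114.3
Slice 5: Δl = 1.4/cos46.2° = 2.023 m; N'_5 = 87·cos46.2° − 1·2.023 = 58.2; c'Δl = 32.77; W sinα = 62.8
Slice 6: Δl = 1.4/cos59.2° = 2.734 m; N'_6 = 38·cos59.2° − 2·2.734 = 14.0; c'Δl = 44.29; W sinα = 32.6
Σc'Δl = 227.4 kN/m; ΣN' = 615.0 kN/m; ΣW sinα = 302.0 kN/m
Resisting = 227.4 + 615.0·tan31.9° = 227.4 + 382.8 = 610.2 kN/m
FS = 610.2 / 302.0 = 2.020

FS = 2.02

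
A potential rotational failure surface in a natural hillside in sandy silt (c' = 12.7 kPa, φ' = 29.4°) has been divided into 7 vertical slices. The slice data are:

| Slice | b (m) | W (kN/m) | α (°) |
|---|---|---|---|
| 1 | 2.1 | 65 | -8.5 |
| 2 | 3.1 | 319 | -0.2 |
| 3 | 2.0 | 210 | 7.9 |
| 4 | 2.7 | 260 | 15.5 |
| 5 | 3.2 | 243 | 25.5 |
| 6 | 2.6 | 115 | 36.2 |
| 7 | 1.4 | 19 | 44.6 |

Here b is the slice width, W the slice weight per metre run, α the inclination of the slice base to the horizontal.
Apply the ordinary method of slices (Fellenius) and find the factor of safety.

FS = 3.28

Ordinary method of slices: FS = Σ[c'·Δl_i + (W_i cosα_i)·tanφ'] / Σ W_i sinα_i, with Δl_i = b_i / cosα_i.
Slice 1: Δl = 2.1/cos(-8.5°) = 2.123 m; N'_1 = 65·cos(-8.5°) = 64.3; c'Δl = 26.97; W sinα = -9.6
Slice 2: Δl = 3.1/cos(-0.2°) = 3.100 m; N'_2 = 319·cos(-0.2°) = 319.0; c'Δl = 39.37; W sinα = -1.1
Slice 3: Δl = 2.0/cos7.9° = 2.019 m; N'_3 = 210·cos7.9° = 208.0; c'Δl = 25.64; W sinα = 28.9
Slice 4: Δl = 2.7/cos15.5° = 2.802 m; N'_4 = 260·cos15.5° = 250.5; c'Δl = 35.58; W sinα = 69.5
Slice 5: Δl = 3.2/cos25.5° = 3.545 m; N'_5 = 243·cos25.5° = 219.3; c'Δl = 45.03; W sinα = 104.6
Slice 6: Δl = 2.6/cos36.2° = 3.222 m; N'_6 = 115·cos36.2° = 92.8; c'Δl = 40.92; W sinα = 67.9
Slice 7: Δl = 1.4/cos44.6° = 1.966 m; N'_7 = 19·cos44.6° = 13.5; c'Δl = 24.97; W sinα = 13.3
Σc'Δl = 238.5 kN/m; ΣN' = 1167.5 kN/m; ΣW sinα = 273.5 kN/m
Resisting = 238.5 + 1167.5·tan29.4° = 238.5 + 657.8 = 896.3 kN/m
FS = 896.3 / 273.5 = 3.277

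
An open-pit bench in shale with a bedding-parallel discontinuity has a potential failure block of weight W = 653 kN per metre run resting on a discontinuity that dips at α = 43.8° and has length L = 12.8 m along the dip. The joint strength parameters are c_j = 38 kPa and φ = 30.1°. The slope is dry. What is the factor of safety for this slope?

FS = 1.68

Resolving the block weight along and normal to the plane and applying the Mohr–Coulomb strength on the joint:
N' = W cosα = 653·cos43.8° = 471.3 kN/m
Driving force T = W sinα = 653·sin43.8° = 452.0 kN/m
Resisting force R = c_j·L + N'·tanφ = 38·12.8 + 471.3·tan30.1° = 486.4 + 273.2 = 759.6 kN/m
FS = R / T = 759.6 / 452.0 = 1.681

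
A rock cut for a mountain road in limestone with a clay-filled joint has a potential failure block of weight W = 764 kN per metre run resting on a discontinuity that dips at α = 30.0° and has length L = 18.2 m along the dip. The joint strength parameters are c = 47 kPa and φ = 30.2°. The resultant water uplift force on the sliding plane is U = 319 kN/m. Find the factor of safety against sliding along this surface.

Resolving the block weight along and normal to the plane and applying the Mohr–Coulomb strength on the joint:
N' = W cosα − U = 764·cos30.0° − 319 = 342.6 kN/m
Driving force T = W sinα = 764·sin30.0° = 382.0 kN/m
Resisting force R = c·L + N'·tanφ = 47·18.2 + 342.6·tan30.2° = 855.4 + 199.4 = 1054.8 kN/m
FS = R / T = 1054.8 / 382.0 = 2.761

FS = 2.76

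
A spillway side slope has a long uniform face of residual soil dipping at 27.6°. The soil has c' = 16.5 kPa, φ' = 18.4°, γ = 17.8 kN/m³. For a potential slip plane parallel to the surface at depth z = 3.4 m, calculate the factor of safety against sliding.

For an infinite slope with a slip plane parallel to the surface (no pore pressure): FS = [c' + γz cos²β tanφ'] / [γz sinβ cosβ].
γz = 17.8·3.4 = 60.52 kN/m²
Numerator = 16.5 + 60.52·cos²27.6°·tan18.4° = 16.5 + 60.52·0.7854·0.3327 = 32.311 kPa
Denominator = 60.52·sin27.6°·cos27.6° = 60.52·0.4633·0.8862 = 24.848 kPa
FS = 32.311 / 24.848 = 1.300

FS = 1.30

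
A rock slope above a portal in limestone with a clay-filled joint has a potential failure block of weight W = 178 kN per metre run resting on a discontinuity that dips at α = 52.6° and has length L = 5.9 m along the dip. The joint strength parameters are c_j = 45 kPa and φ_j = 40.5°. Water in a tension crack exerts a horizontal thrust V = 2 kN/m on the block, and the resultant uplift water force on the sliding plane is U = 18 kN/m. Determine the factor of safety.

Resolving the block weight along and normal to the plane and applying the Mohr–Coulomb strength on the joint:
N' = W cosα − U − V sinα = 178·cos52.6° − 18 − 2·sin52.6° = 88.5 kN/m
Driving force T = W sinα + V cosα = 178·sin52.6° + 2·cos52.6° = 142.6 kN/m
Resisting force R = c_j·L + N'·tanφ_j = 45·5.9 + 88.5·tan40.5° = 265.5 + 75.6 = 341.1 kN/m
FS = R / T = 341.1 / 142.6 = 2.392

FS = 2.39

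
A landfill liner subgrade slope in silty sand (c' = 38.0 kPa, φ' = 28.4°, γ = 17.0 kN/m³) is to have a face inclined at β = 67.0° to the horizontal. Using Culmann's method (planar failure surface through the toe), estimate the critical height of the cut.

H_c = 33.14 m

Culmann's analysis gives the critical failure plane at α_cr = (β + φ')/2 = (67.0 + 28.4)/2 = 47.7°, and the critical height
H_c = (4c'/γ) · sinβ cosφ' / [1 − cos(β − φ')]
    = (4·38.0/17.0) · sin67.0°·cos28.4° / [1 − cos(38.6°)]
    = 8.941 · 0.9205·0.8796 / [1 − 0.7815]
    = 8.941 · 0.8097 / 0.2185
    = 33.14 m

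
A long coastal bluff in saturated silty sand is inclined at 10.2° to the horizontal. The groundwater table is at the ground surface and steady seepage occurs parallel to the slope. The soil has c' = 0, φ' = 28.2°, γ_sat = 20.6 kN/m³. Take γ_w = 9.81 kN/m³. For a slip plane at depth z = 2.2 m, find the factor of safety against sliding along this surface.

FS = 1.56

With seepage parallel to the slope and the water table at the surface, the effective normal stress on the slip plane uses the buoyant unit weight γ' = γ_sat − γ_w while the driving shear stress uses γ_sat:
FS = [c' + γ' z cos²β tanφ'] / [γ_sat z sinβ cosβ]
(For c' = 0 this reduces to FS = (γ'/γ_sat)·tanφ'/tanβ.)
γ' = 20.6 − 9.81 = 10.79 kN/m³
Numerator = 0.0 + 10.79·2.2·cos²10.2°·tan28.2° = 0.0 + 10.79·2.2·0.9686·0.5362 = 12.329 kPa
Denominator = 20.6·2.2·sin10.2°·cos10.2° = 20.6·2.2·0.1771·0.9842 = 7.899 kPa
FS = 12.329 / 7.899 = 1.561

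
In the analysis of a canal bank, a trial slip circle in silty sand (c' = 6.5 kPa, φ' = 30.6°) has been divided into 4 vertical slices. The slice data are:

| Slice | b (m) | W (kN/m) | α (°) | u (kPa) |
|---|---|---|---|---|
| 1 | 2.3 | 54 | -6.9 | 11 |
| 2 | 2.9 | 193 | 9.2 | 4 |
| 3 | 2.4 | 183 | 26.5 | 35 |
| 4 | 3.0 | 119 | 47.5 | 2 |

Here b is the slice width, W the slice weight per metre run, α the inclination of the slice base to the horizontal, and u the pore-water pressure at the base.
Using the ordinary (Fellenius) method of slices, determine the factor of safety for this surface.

Ordinary method of slices: FS = Σ[c'·Δl_i + (W_i cosα_i − u_i·Δl_i)·tanφ'] / Σ W_i sinα_i, with Δl_i = b_i / cosα_i.
Slice 1: Δl = 2.3/cos(-6.9°) = 2.317 m; N'_1 = 54·cos(-6.9°) − 11·2.317 = 28.1; c'Δl = 15.06; W sinα = -6.5
Slice 2: Δl = 2.9/cos9.2° = 2.938 m; N'_2 = 193·cos9.2° − 4·2.938 = 178.8; c'Δl = 19.10; W sinα = 30.9
Slice 3: Δl = 2.4/cos26.5° = 2.682 m; N'_3 = 183·cos26.5° − 35·2.682 = 69.9; c'Δl = 17.43; W sinα = 81.7
Slice 4: Δl = 3.0/cos47.5° = 4.441 m; N'_4 = 119·cos47.5° − 2·4.441 = 71.5; c'Δl = 28.86; W sinα = 87.7
Σc'Δl = 80.4 kN/m; ΣN' = 348.3 kN/m; ΣW sinα = 193.8 kN/m
Resisting = 80.4 + 348.3·tan30.6° = 80.4 + 206.0 = 286.4 kN/m
FS = 286.4 / 193.8 = 1.478

FS = 1.48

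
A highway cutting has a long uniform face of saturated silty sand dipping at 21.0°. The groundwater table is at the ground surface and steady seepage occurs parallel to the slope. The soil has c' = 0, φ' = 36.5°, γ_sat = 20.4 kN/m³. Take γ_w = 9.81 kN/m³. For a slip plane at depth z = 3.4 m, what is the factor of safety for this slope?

FS = 1.00

With seepage parallel to the slope and the water table at the surface, the effective normal stress on the slip plane uses the buoyant unit weight γ' = γ_sat − γ_w while the driving shear stress uses γ_sat:
FS = [c' + γ' z cos²β tanφ'] / [γ_sat z sinβ cosβ]
(For c' = 0 this reduces to FS = (γ'/γ_sat)·tanφ'/tanβ.)
γ' = 20.4 − 9.81 = 10.59 kN/m³
Numerator = 0.0 + 10.59·3.4·cos²21.0°·tan36.5° = 0.0 + 10.59·3.4·0.8716·0.7400 = 23.221 kPa
Denominator = 20.4·3.4·sin21.0°·cos21.0° = 20.4·3.4·0.3584·0.9336 = 23.205 kPa
FS = 23.221 / 23.205 = 1.001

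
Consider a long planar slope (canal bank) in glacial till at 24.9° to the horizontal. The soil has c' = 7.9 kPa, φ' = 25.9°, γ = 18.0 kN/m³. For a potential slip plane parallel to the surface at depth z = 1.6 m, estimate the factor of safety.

For an infinite slope with a slip plane parallel to the surface (no pore pressure): FS = [c' + γz cos²β tanφ'] / [γz sinβ cosβ].
γz = 18.0·1.6 = 28.80 kN/m²
Numerator = 7.9 + 28.80·cos²24.9°·tan25.9° = 7.9 + 28.80·0.8227·0.4856 = 19.405 kPa
Denominator = 28.80·sin24.9°·cos24.9° = 28.80·0.4210·0.9070 = 10.999 kPa
FS = 19.405 / 10.999 = 1.764

FS = 1.76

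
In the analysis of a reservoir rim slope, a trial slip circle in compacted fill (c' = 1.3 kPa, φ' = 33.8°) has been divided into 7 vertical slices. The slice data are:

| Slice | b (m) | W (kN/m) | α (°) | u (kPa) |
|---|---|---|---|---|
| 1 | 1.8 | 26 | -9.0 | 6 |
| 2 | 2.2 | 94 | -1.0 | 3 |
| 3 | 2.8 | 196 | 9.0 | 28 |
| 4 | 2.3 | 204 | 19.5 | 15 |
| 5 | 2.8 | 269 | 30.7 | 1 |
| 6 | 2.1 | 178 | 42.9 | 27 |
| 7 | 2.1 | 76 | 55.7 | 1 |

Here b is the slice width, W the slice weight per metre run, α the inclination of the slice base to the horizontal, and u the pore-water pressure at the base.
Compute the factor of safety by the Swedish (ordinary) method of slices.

FS = 1.18

Ordinary method of slices: FS = Σ[c'·Δl_i + (W_i cosα_i − u_i·Δl_i)·tanφ'] / Σ W_i sinα_i, with Δl_i = b_i / cosα_i.
Slice 1: Δl = 1.8/cos(-9.0°) = 1.822 m; N'_1 = 26·cos(-9.0°) − 6·1.822 = 14.7; c'Δl = 2.37; W sinα = -4.1
Slice 2: Δl = 2.2/cos(-1.0°) = 2.200 m; N'_2 = 94·cos(-1.0°) − 3·2.200 = 87.4; c'Δl = 2.86; W sinα = -1.6
Slice 3: Δl = 2.8/cos9.0° = 2.835 m; N'_3 = 196·cos9.0° − 28·2.835 = 114.2; c'Δl = 3.69; W sinα = 30.7
Slice 4: Δl = 2.3/cos19.5° = 2.440 m; N'_4 = 204·cos19.5° − 15·2.440 = 155.7; c'Δl = 3.17; W sinα = 68.1
Slice 5: Δl = 2.8/cos30.7° = 3.256 m; N'_5 = 269·cos30.7° − 1·3.256 = 228.0; c'Δl = 4.23; W sinα = 137.3
Slice 6: Δl = 2.1/cos42.9° = 2.867 m; N'_6 = 178·cos42.9° − 27·2.867 = 53.0; c'Δl = 3.73; W sinα = 121.2
Slice 7: Δl = 2.1/cos55.7° = 3.727 m; N'_7 = 76·cos55.7° − 1·3.727 = 39.1; c'Δl = 4.84; W sinα = 62.8
Σc'Δl = 24.9 kN/m; ΣN' = 692.2 kN/m; ΣW sinα = 414.3 kN/m
Resisting = 24.9 + 692.2·tan33.8° = 24.9 + 463.4 = 488.3 kN/m
FS = 488.3 / 414.3 = 1.178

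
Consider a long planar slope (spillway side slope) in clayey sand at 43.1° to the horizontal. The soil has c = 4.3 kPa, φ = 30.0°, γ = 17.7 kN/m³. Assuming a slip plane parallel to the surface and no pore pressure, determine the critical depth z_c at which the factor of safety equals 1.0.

Setting FS = 1.00 in FS = [c + γz cos²β tanφ] / [γz sinβ cosβ] and solving for z:
z = c / [γ cosβ (FS·sinβ − cosβ·tanφ)]
  = 4.3 / [17.7·cos43.1°·(1.00·sin43.1° − cos43.1°·tan30.0°)]
  = 4.3 / [17.7·0.7302·(1.00·0.6833 − 0.7302·0.5774)]
  = 4.3 / 3.3824 = 1.271 m

z_c = 1.27 m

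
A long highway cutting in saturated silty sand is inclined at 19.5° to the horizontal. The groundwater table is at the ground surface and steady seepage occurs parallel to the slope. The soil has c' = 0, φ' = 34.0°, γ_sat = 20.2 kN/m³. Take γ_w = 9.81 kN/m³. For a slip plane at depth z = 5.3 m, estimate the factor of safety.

With seepage parallel to the slope and the water table at the surface, the effective normal stress on the slip plane uses the buoyant unit weight γ' = γ_sat − γ_w while the driving shear stress uses γ_sat:
FS = [c' + γ' z cos²β tanφ'] / [γ_sat z sinβ cosβ]
(For c' = 0 this reduces to FS = (γ'/γ_sat)·tanφ'/tanβ.)
γ' = 20.2 − 9.81 = 10.39 kN/m³
Numerator = 0.0 + 10.39·5.3·cos²19.5°·tan34.0° = 0.0 + 10.39·5.3·0.8886·0.6745 = 33.004 kPa
Denominator = 20.2·5.3·sin19.5°·cos19.5° = 20.2·5.3·0.3338·0.9426 = 33.688 kPa
FS = 33.004 / 33.688 = 0.980

FS = 0.98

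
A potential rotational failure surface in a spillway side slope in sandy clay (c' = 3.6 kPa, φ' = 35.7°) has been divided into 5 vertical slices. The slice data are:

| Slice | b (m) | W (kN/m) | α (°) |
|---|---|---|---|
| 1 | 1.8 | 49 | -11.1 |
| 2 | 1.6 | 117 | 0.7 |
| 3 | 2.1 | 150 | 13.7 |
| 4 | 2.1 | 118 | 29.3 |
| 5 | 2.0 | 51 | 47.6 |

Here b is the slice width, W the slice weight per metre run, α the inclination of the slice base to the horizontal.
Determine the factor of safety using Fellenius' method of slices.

FS = 2.94

Ordinary method of slices: FS = Σ[c'·Δl_i + (W_i cosα_i)·tanφ'] / Σ W_i sinα_i, with Δl_i = b_i / cosα_i.
Slice 1: Δl = 1.8/cos(-11.1°) = 1.834 m; N'_1 = 49·cos(-11.1°) = 48.1; c'Δl = 6.60; W sinα = -9.4
Slice 2: Δl = 1.6/cos0.7° = 1.600 m; N'_2 = 117·cos0.7° = 117.0; c'Δl = 5.76; W sinα = 1.4
Slice 3: Δl = 2.1/cos13.7° = 2.161 m; N'_3 = 150·cos13.7° = 145.7; c'Δl = 7.78; W sinα = 35.5
Slice 4: Δl = 2.1/cos29.3° = 2.408 m; N'_4 = 118·cos29.3° = 102.9; c'Δl = 8.67; W sinα = 57.7
Slice 5: Δl = 2.0/cos47.6° = 2.966 m; N'_5 = 51·cos47.6° = 34.4; c'Δl = 10.68; W sinα = 37.7
Σc'Δl = 39.5 kN/m; ΣN' = 448.1 kN/m; ΣW sinα = 122.9 kN/m
Resisting = 39.5 + 448.1·tan35.7° = 39.5 + 322.0 = 361.5 kN/m
FS = 361.5 / 122.9 = 2.941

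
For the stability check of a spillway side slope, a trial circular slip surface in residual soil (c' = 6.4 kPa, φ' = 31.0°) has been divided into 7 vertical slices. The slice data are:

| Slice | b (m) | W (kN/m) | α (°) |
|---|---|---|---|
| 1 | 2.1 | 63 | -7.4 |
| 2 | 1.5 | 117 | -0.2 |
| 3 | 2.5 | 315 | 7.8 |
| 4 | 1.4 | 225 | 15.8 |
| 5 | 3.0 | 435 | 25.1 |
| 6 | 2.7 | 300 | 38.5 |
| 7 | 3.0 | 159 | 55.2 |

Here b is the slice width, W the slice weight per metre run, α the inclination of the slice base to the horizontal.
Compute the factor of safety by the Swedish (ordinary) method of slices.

Ordinary method of slices: FS = Σ[c'·Δl_i + (W_i cosα_i)·tanφ'] / Σ W_i sinα_i, with Δl_i = b_i / cosα_i.
Slice 1: Δl = 2.1/cos(-7.4°) = 2.118 m; N'_1 = 63·cos(-7.4°) = 62.5; c'Δl = 13.55; W sinα = -8.1
Slice 2: Δl = 1.5/cos(-0.2°) = 1.500 m; N'_2 = 117·cos(-0.2°) = 117.0; c'Δl = 9.60; W sinα = -0.4
Slice 3: Δl = 2.5/cos7.8° = 2.523 m; N'_3 = 315·cos7.8° = 312.1; c'Δl = 16.15; W sinα = 42.8
Slice 4: Δl = 1.4/cos15.8° = 1.455 m; N'_4 = 225·cos15.8° = 216.5; c'Δl = 9.31; W sinα = 61.3
Slice 5: Δl = 3.0/cos25.1° = 3.313 m; N'_5 = 435·cos25.1° = 393.9; c'Δl = 21.20; W sinα = 184.5
Slice 6: Δl = 2.7/cos38.5° = 3.450 m; N'_6 = 300·cos38.5° = 234.8; c'Δl = 22.08; W sinα = 186.8
Slice 7: Δl = 3.0/cos55.2° = 5.257 m; N'_7 = 159·cos55.2° = 90.7; c'Δl = 33.64; W sinα = 130.6
Σc'Δl = 125.5 kN/m; ΣN' = 1427.5 kN/m; ΣW sinα = 597.3 kN/m
Resisting = 125.5 + 1427.5·tan31.0° = 125.5 + 857.7 = 983.3 kN/m
FS = 983.3 / 597.3 = 1.646

FS = 1.65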